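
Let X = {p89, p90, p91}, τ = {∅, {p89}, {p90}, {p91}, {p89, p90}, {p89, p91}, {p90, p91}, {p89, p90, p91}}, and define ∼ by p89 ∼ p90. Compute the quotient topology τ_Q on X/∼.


X/∼ = {[p89=p90], [p91]}; |τ_Q| = 4.

Equivalence classes: [p89=p90], [p91].
Quotient map π: X → X/∼ sends p89 ↦ [p89=p90], p90 ↦ [p89=p90], p91 ↦ [p91].
For each subset V ⊆ X/∼, compute π^{-1}(V) ⊆ X and check whether π^{-1}(V) ∈ τ. V is open in τ_Q iff π^{-1}(V) ∈ τ.
  V = {}: π^{-1}(V) = ∅ ∈ τ ✓.
  V = {[p89=p90]}: π^{-1}(V) = {p89, p90} ∈ τ ✓.
  V = {[p91]}: π^{-1}(V) = {p91} ∈ τ ✓.
  V = {[p89=p90], [p91]}: π^{-1}(V) = {p89, p90, p91} ∈ τ ✓.
Open sets in the quotient: τ_Q = {{}, {[p89=p90]}, {[p91]}, {[p89=p90], [p91]}} (4 elements).


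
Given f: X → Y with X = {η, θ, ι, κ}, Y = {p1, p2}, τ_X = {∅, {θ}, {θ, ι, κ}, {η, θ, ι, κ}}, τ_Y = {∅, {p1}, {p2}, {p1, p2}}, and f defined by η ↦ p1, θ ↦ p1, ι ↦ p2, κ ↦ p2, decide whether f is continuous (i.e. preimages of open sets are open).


f is NOT continuous.

Compute f^{-1}(U) for each U ∈ τ_Y:
  U = ∅: f^{-1}(U) = ∅ ∈ τ_X ✓.
  U = {p1}: f^{-1}(U) = {η, θ} ∉ τ_X ✗.
  U = {p2}: f^{-1}(U) = {ι, κ} ∉ τ_X ✗.
  U = {p1, p2}: f^{-1}(U) = {η, θ, ι, κ} ∈ τ_X ✓.
Found U = {p1} with f^{-1}(U) = {η, θ} not in τ_X. Therefore f is NOT continuous.


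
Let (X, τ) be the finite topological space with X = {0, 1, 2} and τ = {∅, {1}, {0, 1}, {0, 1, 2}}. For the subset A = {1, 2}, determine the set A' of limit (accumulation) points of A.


A' = {0, 2}

For each x ∈ X, list the open sets U ∈ τ with x ∈ U, then check whether U ∩ (A ∖ {x}) ≠ ∅ for every such U.
  x = 0: opens ∋ x are {0, 1}, {0, 1, 2}; each meets A ∖ {0}, so x IS a limit point.
  x = 1: open {1} ∋ x has {1} ∩ (A ∖ {1}) = ∅, so x is NOT a limit point.
  x = 2: opens ∋ x are {0, 1, 2}; each meets A ∖ {2}, so x IS a limit point.
Collecting: A' = {0, 2}.


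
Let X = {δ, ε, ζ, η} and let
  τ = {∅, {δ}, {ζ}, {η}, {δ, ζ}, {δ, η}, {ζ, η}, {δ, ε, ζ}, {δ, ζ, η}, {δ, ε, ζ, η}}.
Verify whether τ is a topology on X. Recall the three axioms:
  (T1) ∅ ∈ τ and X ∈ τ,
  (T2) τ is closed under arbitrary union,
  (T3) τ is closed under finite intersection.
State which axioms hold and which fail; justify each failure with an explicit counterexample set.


τ IS a topology on X.

Axiom (T1): ∅ ∈ τ? Yes; X ∈ τ? Yes.
Axiom (T2/T3): check pairwise unions and intersections of members of τ.
All pairwise intersections and unions checked — each lies in τ. Therefore τ satisfies (T1), (T2), (T3): it IS a topology on X.


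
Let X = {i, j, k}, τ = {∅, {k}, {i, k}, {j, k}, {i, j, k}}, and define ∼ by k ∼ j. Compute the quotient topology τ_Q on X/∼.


X/∼ = {[i], [j=k]}; |τ_Q| = 3.

Equivalence classes: [i], [j=k].
Quotient map π: X → X/∼ sends i ↦ [i], j ↦ [j=k], k ↦ [j=k].
For each subset V ⊆ X/∼, compute π^{-1}(V) ⊆ X and check whether π^{-1}(V) ∈ τ. V is open in τ_Q iff π^{-1}(V) ∈ τ.
  V = {}: π^{-1}(V) = ∅ ∈ τ ✓.
  V = {[i]}: π^{-1}(V) = {i} ∉ τ ✗.
  V = {[j=k]}: π^{-1}(V) = {j, k} ∈ τ ✓.
  V = {[i], [j=k]}: π^{-1}(V) = {i, j, k} ∈ τ ✓.
Open sets in the quotient: τ_Q = {{}, {[j=k]}, {[i], [j=k]}} (3 elements).


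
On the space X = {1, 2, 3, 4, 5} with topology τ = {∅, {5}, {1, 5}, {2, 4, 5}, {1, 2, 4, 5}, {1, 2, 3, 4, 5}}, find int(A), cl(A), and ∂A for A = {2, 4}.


int(A) = ∅, cl(A) = {2, 3, 4}, ∂A = {2, 3, 4}.

Closed sets in (X, τ) are complements of opens:
  closed(X, τ) = {∅, {3}, {1, 3}, {2, 3, 4}, {1, 2, 3, 4}, {1, 2, 3, 4, 5}}.
int(A) = ⋃ {U ∈ τ : U ⊆ A}. Opens contained in A: ∅.
Taking the union of these: int(A) = ∅.
cl(A) = ⋂ {C closed : A ⊆ C}. Closed sets containing A: {2, 3, 4}, {1, 2, 3, 4}, {1, 2, 3, 4, 5}.
Intersecting these: cl(A) = {2, 3, 4}.
∂A = cl(A) ∖ int(A) = {2, 3, 4} ∖ ∅ = {2, 3, 4}.


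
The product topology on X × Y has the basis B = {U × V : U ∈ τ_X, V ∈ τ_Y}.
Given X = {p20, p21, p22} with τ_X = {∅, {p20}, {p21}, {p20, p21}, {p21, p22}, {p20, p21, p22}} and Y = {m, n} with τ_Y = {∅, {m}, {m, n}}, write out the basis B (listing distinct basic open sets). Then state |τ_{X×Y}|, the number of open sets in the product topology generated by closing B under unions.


Basis B = {∅ × ∅, {p20} × {m}, {p21} × {m}, {p20} × {m, n}, {p20, p21} × {m}, {p21} × {m, n}, {p21, p22} × {m}, {p20, p21, p22} × {m}, {p20, p21} × {m, n}, {p21, p22} × {m, n}, {p20, p21, p22} × {m, n}}; |τ_{X×Y}| = 18.

Enumerate products U × V with U ∈ τ_X, V ∈ τ_Y (deduplicated):
  ∅ × ∅ = {} (∅)
  {p20} × {m} = {(p20,m)}
  {p21} × {m} = {(p21,m)}
  {p20} × {m, n} = {(p20,m), (p20,n)}
  {p20, p21} × {m} = {(p20,m), (p21,m)}
  {p21} × {m, n} = {(p21,m), (p21,n)}
  {p21, p22} × {m} = {(p21,m), (p22,m)}
  {p20, p21, p22} × {m} = {(p20,m), (p21,m), (p22,m)}
  {p20, p21} × {m, n} = {(p20,m), (p20,n), (p21,m), (p21,n)}
  {p21, p22} × {m, n} = {(p21,m), (p21,n), (p22,m), (p22,n)}
  {p20, p21, p22} × {m, n} = {(p20,m), (p20,n), (p21,m), (p21,n), (p22,m), (p22,n)}
These 11 distinct sets form the basis B.
Close under arbitrary unions to get τ_{X×Y}; counting gives |τ_{X×Y}| = 18.


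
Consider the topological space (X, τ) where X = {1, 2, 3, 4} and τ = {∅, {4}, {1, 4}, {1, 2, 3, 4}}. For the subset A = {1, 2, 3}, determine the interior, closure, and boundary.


int(A) = ∅, cl(A) = {1, 2, 3}, ∂A = {1, 2, 3}.

Closed sets in (X, τ) are complements of opens:
  closed(X, τ) = {∅, {2, 3}, {1, 2, 3}, {1, 2, 3, 4}}.
int(A) = ⋃ {U ∈ τ : U ⊆ A}. Opens contained in A: ∅.
Taking the union of these: int(A) = ∅.
cl(A) = ⋂ {C closed : A ⊆ C}. Closed sets containing A: {1, 2, 3}, {1, 2, 3, 4}.
Intersecting these: cl(A) = {1, 2, 3}.
∂A = cl(A) ∖ int(A) = {1, 2, 3} ∖ ∅ = {1, 2, 3}.


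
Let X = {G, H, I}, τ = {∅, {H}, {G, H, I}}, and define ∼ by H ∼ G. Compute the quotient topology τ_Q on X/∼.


X/∼ = {[G=H], [I]}; |τ_Q| = 2.

Equivalence classes: [G=H], [I].
Quotient map π: X → X/∼ sends G ↦ [G=H], H ↦ [G=H], I ↦ [I].
For each subset V ⊆ X/∼, compute π^{-1}(V) ⊆ X and check whether π^{-1}(V) ∈ τ. V is open in τ_Q iff π^{-1}(V) ∈ τ.
  V = {}: π^{-1}(V) = ∅ ∈ τ ✓.
  V = {[G=H]}: π^{-1}(V) = {G, H} ∉ τ ✗.
  V = {[I]}: π^{-1}(V) = {I} ∉ τ ✗.
  V = {[G=H], [I]}: π^{-1}(V) = {G, H, I} ∈ τ ✓.
Open sets in the quotient: τ_Q = {{}, {[G=H], [I]}} (2 elements).


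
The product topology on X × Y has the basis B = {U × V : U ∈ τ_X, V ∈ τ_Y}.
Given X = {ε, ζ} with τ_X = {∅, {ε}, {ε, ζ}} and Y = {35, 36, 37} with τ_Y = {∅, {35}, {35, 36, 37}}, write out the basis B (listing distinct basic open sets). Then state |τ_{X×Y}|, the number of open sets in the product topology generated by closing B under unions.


Basis B = {∅ × ∅, {ε} × {35}, {ε, ζ} × {35}, {ε} × {35, 36, 37}, {ε, ζ} × {35, 36, 37}}; |τ_{X×Y}| = 6.

Enumerate products U × V with U ∈ τ_X, V ∈ τ_Y (deduplicated):
  ∅ × ∅ = {} (∅)
  {ε} × {35} = {(ε,35)}
  {ε, ζ} × {35} = {(ε,35), (ζ,35)}
  {ε} × {35, 36, 37} = {(ε,35), (ε,36), (ε,37)}
  {ε, ζ} × {35, 36, 37} = {(ε,35), (ε,36), (ε,37), (ζ,35), (ζ,36), (ζ,37)}
These 5 distinct sets form the basis B.
Close under arbitrary unions to get τ_{X×Y}; counting gives |τ_{X×Y}| = 6.


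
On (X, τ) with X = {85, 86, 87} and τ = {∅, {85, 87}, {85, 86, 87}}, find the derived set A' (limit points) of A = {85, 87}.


A' = {85, 86, 87}

For each x ∈ X, list the open sets U ∈ τ with x ∈ U, then check whether U ∩ (A ∖ {x}) ≠ ∅ for every such U.
  x = 85: opens ∋ x are {85, 87}, {85, 86, 87}; each meets A ∖ {85}, so x IS a limit point.
  x = 86: opens ∋ x are {85, 86, 87}; each meets A ∖ {86}, so x IS a limit point.
  x = 87: opens ∋ x are {85, 87}, {85, 86, 87}; each meets A ∖ {87}, so x IS a limit point.
Collecting: A' = {85, 86, 87}.


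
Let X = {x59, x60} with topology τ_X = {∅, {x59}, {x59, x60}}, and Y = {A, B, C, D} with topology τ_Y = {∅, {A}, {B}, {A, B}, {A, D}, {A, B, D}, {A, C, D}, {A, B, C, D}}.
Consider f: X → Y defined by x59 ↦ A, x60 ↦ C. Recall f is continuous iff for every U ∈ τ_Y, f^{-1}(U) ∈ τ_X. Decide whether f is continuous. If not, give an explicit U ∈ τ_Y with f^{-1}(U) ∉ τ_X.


f IS continuous.

Compute f^{-1}(U) for each U ∈ τ_Y:
  U = ∅: f^{-1}(U) = ∅ ∈ τ_X ✓.
  U = {A}: f^{-1}(U) = {x59} ∈ τ_X ✓.
  U = {B}: f^{-1}(U) = ∅ ∈ τ_X ✓.
  U = {A, B}: f^{-1}(U) = {x59} ∈ τ_X ✓.
  U = {A, D}: f^{-1}(U) = {x59} ∈ τ_X ✓.
  U = {A, B, D}: f^{-1}(U) = {x59} ∈ τ_X ✓.
  U = {A, C, D}: f^{-1}(U) = {x59, x60} ∈ τ_X ✓.
  U = {A, B, C, D}: f^{-1}(U) = {x59, x60} ∈ τ_X ✓.
Every preimage lies in τ_X, so f IS continuous.


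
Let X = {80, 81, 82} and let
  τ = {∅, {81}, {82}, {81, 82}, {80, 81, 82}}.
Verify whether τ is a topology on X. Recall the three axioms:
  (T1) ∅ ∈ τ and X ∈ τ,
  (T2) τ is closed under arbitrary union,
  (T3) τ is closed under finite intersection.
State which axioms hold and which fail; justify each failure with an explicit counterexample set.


τ IS a topology on X.

Axiom (T1): ∅ ∈ τ? Yes; X ∈ τ? Yes.
Axiom (T2/T3): check pairwise unions and intersections of members of τ.
All pairwise intersections and unions checked — each lies in τ. Therefore τ satisfies (T1), (T2), (T3): it IS a topology on X.


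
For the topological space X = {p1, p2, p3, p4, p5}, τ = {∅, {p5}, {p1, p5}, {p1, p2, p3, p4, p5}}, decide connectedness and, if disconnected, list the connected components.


(X, τ) is connected.

Find clopen sets (U ∈ τ with X ∖ U ∈ τ):
  U = ∅, X ∖ U = {p1, p2, p3, p4, p5} — both open, so U is clopen.
  U = {p1, p2, p3, p4, p5}, X ∖ U = ∅ — both open, so U is clopen.
Only trivial clopens (∅ and X) exist, so (X, τ) is connected.
Compute connected components by grouping points that agree on all clopens:
  component: {p1, p2, p3, p4, p5}


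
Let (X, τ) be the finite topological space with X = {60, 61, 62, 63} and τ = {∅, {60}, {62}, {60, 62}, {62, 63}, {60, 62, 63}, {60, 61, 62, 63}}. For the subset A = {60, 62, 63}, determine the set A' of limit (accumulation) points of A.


A' = {61, 63}

For each x ∈ X, list the open sets U ∈ τ with x ∈ U, then check whether U ∩ (A ∖ {x}) ≠ ∅ for every such U.
  x = 60: open {60} ∋ x has {60} ∩ (A ∖ {60}) = ∅, so x is NOT a limit point.
  x = 61: opens ∋ x are {60, 61, 62, 63}; each meets A ∖ {61}, so x IS a limit point.
  x = 62: open {62} ∋ x has {62} ∩ (A ∖ {62}) = ∅, so x is NOT a limit point.
  x = 63: opens ∋ x are {62, 63}, {60, 62, 63}, {60, 61, 62, 63}; each meets A ∖ {63}, so x IS a limit point.
Collecting: A' = {61, 63}.


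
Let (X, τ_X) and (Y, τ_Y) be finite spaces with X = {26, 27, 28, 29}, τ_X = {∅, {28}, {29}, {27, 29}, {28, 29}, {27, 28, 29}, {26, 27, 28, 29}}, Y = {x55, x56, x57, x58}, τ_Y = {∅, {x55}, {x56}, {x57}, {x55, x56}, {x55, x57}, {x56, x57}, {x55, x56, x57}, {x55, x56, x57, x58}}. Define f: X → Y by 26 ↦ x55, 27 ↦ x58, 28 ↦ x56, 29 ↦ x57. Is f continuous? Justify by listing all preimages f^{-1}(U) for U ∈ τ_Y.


f is NOT continuous.

Compute f^{-1}(U) for each U ∈ τ_Y:
  U = ∅: f^{-1}(U) = ∅ ∈ τ_X ✓.
  U = {x55}: f^{-1}(U) = {26} ∉ τ_X ✗.
  U = {x56}: f^{-1}(U) = {28} ∈ τ_X ✓.
  U = {x57}: f^{-1}(U) = {29} ∈ τ_X ✓.
  U = {x55, x56}: f^{-1}(U) = {26, 28} ∉ τ_X ✗.
  U = {x55, x57}: f^{-1}(U) = {26, 29} ∉ τ_X ✗.
  U = {x56, x57}: f^{-1}(U) = {28, 29} ∈ τ_X ✓.
  U = {x55, x56, x57}: f^{-1}(U) = {26, 28, 29} ∉ τ_X ✗.
  U = {x55, x56, x57, x58}: f^{-1}(U) = {26, 27, 28, 29} ∈ τ_X ✓.
Found U = {x55} with f^{-1}(U) = {26} not in τ_X. Therefore f is NOT continuous.


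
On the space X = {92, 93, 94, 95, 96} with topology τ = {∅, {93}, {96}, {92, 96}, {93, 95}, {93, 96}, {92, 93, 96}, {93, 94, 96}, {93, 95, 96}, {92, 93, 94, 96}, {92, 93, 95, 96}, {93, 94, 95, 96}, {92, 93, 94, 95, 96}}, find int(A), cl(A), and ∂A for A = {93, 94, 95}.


int(A) = {93, 95}, cl(A) = {93, 94, 95}, ∂A = {94}.

Closed sets in (X, τ) are complements of opens:
  closed(X, τ) = {∅, {92}, {94}, {95}, {92, 94}, {92, 95}, {94, 95}, {92, 94, 95}, {92, 94, 96}, {93, 94, 95}, {92, 93, 94, 95}, {92, 94, 95, 96}, {92, 93, 94, 95, 96}}.
int(A) = ⋃ {U ∈ τ : U ⊆ A}. Opens contained in A: ∅, {93}, {93, 95}.
Taking the union of these: int(A) = {93, 95}.
cl(A) = ⋂ {C closed : A ⊆ C}. Closed sets containing A: {93, 94, 95}, {92, 93, 94, 95}, {92, 93, 94, 95, 96}.
Intersecting these: cl(A) = {93, 94, 95}.
∂A = cl(A) ∖ int(A) = {93, 94, 95} ∖ {93, 95} = {94}.


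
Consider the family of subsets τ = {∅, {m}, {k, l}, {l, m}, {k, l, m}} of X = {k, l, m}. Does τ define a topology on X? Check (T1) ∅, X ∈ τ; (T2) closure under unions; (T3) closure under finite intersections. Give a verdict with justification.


τ is NOT a topology on X.

Axiom (T1): ∅ ∈ τ? Yes; X ∈ τ? Yes.
Axiom (T2/T3): check pairwise unions and intersections of members of τ.
Counterexample for (T3): {k, l} ∩ {l, m} = {l} ∉ τ. Therefore τ is NOT a topology.


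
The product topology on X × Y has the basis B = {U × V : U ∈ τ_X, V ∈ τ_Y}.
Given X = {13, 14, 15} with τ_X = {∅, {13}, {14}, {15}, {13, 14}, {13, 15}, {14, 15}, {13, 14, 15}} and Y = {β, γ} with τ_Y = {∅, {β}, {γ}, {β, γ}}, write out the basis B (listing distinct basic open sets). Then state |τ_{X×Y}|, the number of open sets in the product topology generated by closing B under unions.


Basis B = {∅ × ∅, {13} × {β}, {13} × {γ}, {14} × {β}, {14} × {γ}, {15} × {β}, {15} × {γ}, {13} × {β, γ}, {13, 14} × {β}, {13, 15} × {β}, {13, 14} × {γ}, {13, 15} × {γ}, {14} × {β, γ}, {14, 15} × {β}, {14, 15} × {γ}, {15} × {β, γ}, {13, 14, 15} × {β}, {13, 14, 15} × {γ}, {13, 14} × {β, γ}, {13, 15} × {β, γ}, {14, 15} × {β, γ}, {13, 14, 15} × {β, γ}}; |τ_{X×Y}| = 64.

Enumerate products U × V with U ∈ τ_X, V ∈ τ_Y (deduplicated):
  ∅ × ∅ = {} (∅)
  {13} × {β} = {(13,β)}
  {13} × {γ} = {(13,γ)}
  {14} × {β} = {(14,β)}
  {14} × {γ} = {(14,γ)}
  {15} × {β} = {(15,β)}
  {15} × {γ} = {(15,γ)}
  {13} × {β, γ} = {(13,β), (13,γ)}
  {13, 14} × {β} = {(13,β), (14,β)}
  {13, 15} × {β} = {(13,β), (15,β)}
  {13, 14} × {γ} = {(13,γ), (14,γ)}
  {13, 15} × {γ} = {(13,γ), (15,γ)}
  {14} × {β, γ} = {(14,β), (14,γ)}
  {14, 15} × {β} = {(14,β), (15,β)}
  {14, 15} × {γ} = {(14,γ), (15,γ)}
  {15} × {β, γ} = {(15,β), (15,γ)}
  {13, 14, 15} × {β} = {(13,β), (14,β), (15,β)}
  {13, 14, 15} × {γ} = {(13,γ), (14,γ), (15,γ)}
  {13, 14} × {β, γ} = {(13,β), (13,γ), (14,β), (14,γ)}
  {13, 15} × {β, γ} = {(13,β), (13,γ), (15,β), (15,γ)}
  {14, 15} × {β, γ} = {(14,β), (14,γ), (15,β), (15,γ)}
  {13, 14, 15} × {β, γ} = {(13,β), (13,γ), (14,β), (14,γ), (15,β), (15,γ)}
These 22 distinct sets form the basis B.
Close under arbitrary unions to get τ_{X×Y}; counting gives |τ_{X×Y}| = 64.


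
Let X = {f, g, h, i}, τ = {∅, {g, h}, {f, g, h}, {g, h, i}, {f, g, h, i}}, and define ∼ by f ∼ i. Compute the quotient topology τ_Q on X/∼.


X/∼ = {[f=i], [g], [h]}; |τ_Q| = 3.

Equivalence classes: [f=i], [g], [h].
Quotient map π: X → X/∼ sends f ↦ [f=i], g ↦ [g], h ↦ [h], i ↦ [f=i].
For each subset V ⊆ X/∼, compute π^{-1}(V) ⊆ X and check whether π^{-1}(V) ∈ τ. V is open in τ_Q iff π^{-1}(V) ∈ τ.
  V = {}: π^{-1}(V) = ∅ ∈ τ ✓.
  V = {[f=i]}: π^{-1}(V) = {f, i} ∉ τ ✗.
  V = {[g]}: π^{-1}(V) = {g} ∉ τ ✗.
  V = {[f=i], [g]}: π^{-1}(V) = {f, g, i} ∉ τ ✗.
  V = {[h]}: π^{-1}(V) = {h} ∉ τ ✗.
  V = {[f=i], [h]}: π^{-1}(V) = {f, h, i} ∉ τ ✗.
  V = {[g], [h]}: π^{-1}(V) = {g, h} ∈ τ ✓.
  V = {[f=i], [g], [h]}: π^{-1}(V) = {f, g, h, i} ∈ τ ✓.
Open sets in the quotient: τ_Q = {{}, {[g], [h]}, {[f=i], [g], [h]}} (3 elements).


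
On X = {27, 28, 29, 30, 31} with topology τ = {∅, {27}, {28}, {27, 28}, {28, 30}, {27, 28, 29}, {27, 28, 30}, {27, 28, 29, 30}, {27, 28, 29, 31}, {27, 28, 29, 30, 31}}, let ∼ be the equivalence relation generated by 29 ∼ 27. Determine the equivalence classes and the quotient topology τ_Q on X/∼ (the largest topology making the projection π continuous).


X/∼ = {[27=29], [28], [30], [31]}; |τ_Q| = 7.

Equivalence classes: [27=29], [28], [30], [31].
Quotient map π: X → X/∼ sends 27 ↦ [27=29], 28 ↦ [28], 29 ↦ [27=29], 30 ↦ [30], 31 ↦ [31].
For each subset V ⊆ X/∼, compute π^{-1}(V) ⊆ X and check whether π^{-1}(V) ∈ τ. V is open in τ_Q iff π^{-1}(V) ∈ τ.
  V = {}: π^{-1}(V) = ∅ ∈ τ ✓.
  V = {[27=29]}: π^{-1}(V) = {27, 29} ∉ τ ✗.
  V = {[28]}: π^{-1}(V) = {28} ∈ τ ✓.
  V = {[27=29], [28]}: π^{-1}(V) = {27, 28, 29} ∈ τ ✓.
  V = {[30]}: π^{-1}(V) = {30} ∉ τ ✗.
  V = {[27=29], [30]}: π^{-1}(V) = {27, 29, 30} ∉ τ ✗.
  V = {[28], [30]}: π^{-1}(V) = {28, 30} ∈ τ ✓.
  V = {[27=29], [28], [30]}: π^{-1}(V) = {27, 28, 29, 30} ∈ τ ✓.
  V = {[31]}: π^{-1}(V) = {31} ∉ τ ✗.
  V = {[27=29], [31]}: π^{-1}(V) = {27, 29, 31} ∉ τ ✗.
  V = {[28], [31]}: π^{-1}(V) = {28, 31} ∉ τ ✗.
  V = {[27=29], [28], [31]}: π^{-1}(V) = {27, 28, 29, 31} ∈ τ ✓.
  V = {[30], [31]}: π^{-1}(V) = {30, 31} ∉ τ ✗.
  V = {[27=29], [30], [31]}: π^{-1}(V) = {27, 29, 30, 31} ∉ τ ✗.
  V = {[28], [30], [31]}: π^{-1}(V) = {28, 30, 31} ∉ τ ✗.
  V = {[27=29], [28], [30], [31]}: π^{-1}(V) = {27, 28, 29, 30, 31} ∈ τ ✓.
Open sets in the quotient: τ_Q = {{}, {[28]}, {[27=29], [28]}, {[28], [30]}, {[27=29], [28], [30]}, {[27=29], [28], [31]}, {[27=29], [28], [30], [31]}} (7 elements).


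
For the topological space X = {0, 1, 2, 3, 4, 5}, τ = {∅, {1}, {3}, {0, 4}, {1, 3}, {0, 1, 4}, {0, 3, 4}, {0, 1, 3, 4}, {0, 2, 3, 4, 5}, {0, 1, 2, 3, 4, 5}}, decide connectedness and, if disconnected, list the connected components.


(X, τ) is disconnected; components = [{1}, {0, 2, 3, 4, 5}].

Find clopen sets (U ∈ τ with X ∖ U ∈ τ):
  U = ∅, X ∖ U = {0, 1, 2, 3, 4, 5} — both open, so U is clopen.
  U = {1}, X ∖ U = {0, 2, 3, 4, 5} — both open, so U is clopen.
  U = {0, 2, 3, 4, 5}, X ∖ U = {1} — both open, so U is clopen.
  U = {0, 1, 2, 3, 4, 5}, X ∖ U = ∅ — both open, so U is clopen.
Nontrivial clopen(s) exist: e.g. {0, 2, 3, 4, 5}. So (X, τ) is disconnected.
Compute connected components by grouping points that agree on all clopens:
  component: {1}
  component: {0, 2, 3, 4, 5}


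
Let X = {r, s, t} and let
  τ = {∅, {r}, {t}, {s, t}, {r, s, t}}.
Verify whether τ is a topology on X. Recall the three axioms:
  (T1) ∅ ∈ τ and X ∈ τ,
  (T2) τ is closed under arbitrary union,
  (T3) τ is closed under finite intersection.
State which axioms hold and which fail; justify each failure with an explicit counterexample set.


τ is NOT a topology on X.

Axiom (T1): ∅ ∈ τ? Yes; X ∈ τ? Yes.
Axiom (T2/T3): check pairwise unions and intersections of members of τ.
Counterexample for (T2): {r} ∪ {t} = {r, t} ∉ τ. Therefore τ is NOT a topology.


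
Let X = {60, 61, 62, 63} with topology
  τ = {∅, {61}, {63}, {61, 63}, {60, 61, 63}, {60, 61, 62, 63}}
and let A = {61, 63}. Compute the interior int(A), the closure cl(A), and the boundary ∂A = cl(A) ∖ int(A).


int(A) = {61, 63}, cl(A) = {60, 61, 62, 63}, ∂A = {60, 62}.

Closed sets in (X, τ) are complements of opens:
  closed(X, τ) = {∅, {62}, {60, 62}, {60, 61, 62}, {60, 62, 63}, {60, 61, 62, 63}}.
int(A) = ⋃ {U ∈ τ : U ⊆ A}. Opens contained in A: ∅, {61}, {63}, {61, 63}.
Taking the union of these: int(A) = {61, 63}.
cl(A) = ⋂ {C closed : A ⊆ C}. Closed sets containing A: {60, 61, 62, 63}.
Intersecting these: cl(A) = {60, 61, 62, 63}.
∂A = cl(A) ∖ int(A) = {60, 61, 62, 63} ∖ {61, 63} = {60, 62}.


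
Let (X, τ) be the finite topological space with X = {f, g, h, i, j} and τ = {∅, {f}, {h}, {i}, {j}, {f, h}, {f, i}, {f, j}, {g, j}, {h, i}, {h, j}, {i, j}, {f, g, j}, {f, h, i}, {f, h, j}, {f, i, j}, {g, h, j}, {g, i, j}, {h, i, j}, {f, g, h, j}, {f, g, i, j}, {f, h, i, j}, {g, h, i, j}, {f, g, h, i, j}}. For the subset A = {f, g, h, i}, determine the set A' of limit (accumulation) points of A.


A' = ∅

For each x ∈ X, list the open sets U ∈ τ with x ∈ U, then check whether U ∩ (A ∖ {x}) ≠ ∅ for every such U.
  x = f: open {f} ∋ x has {f} ∩ (A ∖ {f}) = ∅, so x is NOT a limit point.
  x = g: open {g, j} ∋ x has {g, j} ∩ (A ∖ {g}) = ∅, so x is NOT a limit point.
  x = h: open {h} ∋ x has {h} ∩ (A ∖ {h}) = ∅, so x is NOT a limit point.
  x = i: open {i} ∋ x has {i} ∩ (A ∖ {i}) = ∅, so x is NOT a limit point.
  x = j: open {j} ∋ x has {j} ∩ (A ∖ {j}) = ∅, so x is NOT a limit point.
Collecting: A' = ∅.


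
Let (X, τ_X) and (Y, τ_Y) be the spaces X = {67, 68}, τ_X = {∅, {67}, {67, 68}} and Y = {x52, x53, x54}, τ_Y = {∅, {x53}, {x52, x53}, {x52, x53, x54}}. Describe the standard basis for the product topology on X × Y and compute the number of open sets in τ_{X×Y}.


Basis B = {∅ × ∅, {67} × {x53}, {67} × {x52, x53}, {67, 68} × {x53}, {67} × {x52, x53, x54}, {67, 68} × {x52, x53}, {67, 68} × {x52, x53, x54}}; |τ_{X×Y}| = 10.

Enumerate products U × V with U ∈ τ_X, V ∈ τ_Y (deduplicated):
  ∅ × ∅ = {} (∅)
  {67} × {x53} = {(67,x53)}
  {67} × {x52, x53} = {(67,x52), (67,x53)}
  {67, 68} × {x53} = {(67,x53), (68,x53)}
  {67} × {x52, x53, x54} = {(67,x52), (67,x53), (67,x54)}
  {67, 68} × {x52, x53} = {(67,x52), (67,x53), (68,x52), (68,x53)}
  {67, 68} × {x52, x53, x54} = {(67,x52), (67,x53), (67,x54), (68,x52), (68,x53), (68,x54)}
These 7 distinct sets form the basis B.
Close under arbitrary unions to get τ_{X×Y}; counting gives |τ_{X×Y}| = 10.


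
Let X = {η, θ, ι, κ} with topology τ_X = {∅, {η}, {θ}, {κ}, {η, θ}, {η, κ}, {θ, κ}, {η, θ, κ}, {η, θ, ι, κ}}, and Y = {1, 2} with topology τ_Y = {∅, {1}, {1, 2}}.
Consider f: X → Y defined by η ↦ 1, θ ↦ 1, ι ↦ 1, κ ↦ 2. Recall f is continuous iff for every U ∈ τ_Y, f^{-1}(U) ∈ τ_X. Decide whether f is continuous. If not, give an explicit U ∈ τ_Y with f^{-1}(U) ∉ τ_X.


f is NOT continuous.

Compute f^{-1}(U) for each U ∈ τ_Y:
  U = ∅: f^{-1}(U) = ∅ ∈ τ_X ✓.
  U = {1}: f^{-1}(U) = {η, θ, ι} ∉ τ_X ✗.
  U = {1, 2}: f^{-1}(U) = {η, θ, ι, κ} ∈ τ_X ✓.
Found U = {1} with f^{-1}(U) = {η, θ, ι} not in τ_X. Therefore f is NOT continuous.


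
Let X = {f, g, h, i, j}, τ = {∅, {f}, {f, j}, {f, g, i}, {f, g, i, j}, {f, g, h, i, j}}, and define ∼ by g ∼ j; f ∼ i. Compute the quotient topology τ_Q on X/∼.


X/∼ = {[f=i], [g=j], [h]}; |τ_Q| = 3.

Equivalence classes: [f=i], [g=j], [h].
Quotient map π: X → X/∼ sends f ↦ [f=i], g ↦ [g=j], h ↦ [h], i ↦ [f=i], j ↦ [g=j].
For each subset V ⊆ X/∼, compute π^{-1}(V) ⊆ X and check whether π^{-1}(V) ∈ τ. V is open in τ_Q iff π^{-1}(V) ∈ τ.
  V = {}: π^{-1}(V) = ∅ ∈ τ ✓.
  V = {[f=i]}: π^{-1}(V) = {f, i} ∉ τ ✗.
  V = {[g=j]}: π^{-1}(V) = {g, j} ∉ τ ✗.
  V = {[f=i], [g=j]}: π^{-1}(V) = {f, g, i, j} ∈ τ ✓.
  V = {[h]}: π^{-1}(V) = {h} ∉ τ ✗.
  V = {[f=i], [h]}: π^{-1}(V) = {f, h, i} ∉ τ ✗.
  V = {[g=j], [h]}: π^{-1}(V) = {g, h, j} ∉ τ ✗.
  V = {[f=i], [g=j], [h]}: π^{-1}(V) = {f, g, h, i, j} ∈ τ ✓.
Open sets in the quotient: τ_Q = {{}, {[f=i], [g=j]}, {[f=i], [g=j], [h]}} (3 elements).


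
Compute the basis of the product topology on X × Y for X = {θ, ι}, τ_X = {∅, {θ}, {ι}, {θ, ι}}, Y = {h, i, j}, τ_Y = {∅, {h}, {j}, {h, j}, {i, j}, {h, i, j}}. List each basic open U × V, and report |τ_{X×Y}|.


Basis B = {∅ × ∅, {θ} × {h}, {θ} × {j}, {ι} × {h}, {ι} × {j}, {θ} × {h, j}, {θ, ι} × {h}, {θ} × {i, j}, {θ, ι} × {j}, {ι} × {h, j}, {ι} × {i, j}, {θ} × {h, i, j}, {ι} × {h, i, j}, {θ, ι} × {h, j}, {θ, ι} × {i, j}, {θ, ι} × {h, i, j}}; |τ_{X×Y}| = 36.

Enumerate products U × V with U ∈ τ_X, V ∈ τ_Y (deduplicated):
  ∅ × ∅ = {} (∅)
  {θ} × {h} = {(θ,h)}
  {θ} × {j} = {(θ,j)}
  {ι} × {h} = {(ι,h)}
  {ι} × {j} = {(ι,j)}
  {θ} × {h, j} = {(θ,h), (θ,j)}
  {θ, ι} × {h} = {(θ,h), (ι,h)}
  {θ} × {i, j} = {(θ,i), (θ,j)}
  {θ, ι} × {j} = {(θ,j), (ι,j)}
  {ι} × {h, j} = {(ι,h), (ι,j)}
  {ι} × {i, j} = {(ι,i), (ι,j)}
  {θ} × {h, i, j} = {(θ,h), (θ,i), (θ,j)}
  {ι} × {h, i, j} = {(ι,h), (ι,i), (ι,j)}
  {θ, ι} × {h, j} = {(θ,h), (θ,j), (ι,h), (ι,j)}
  {θ, ι} × {i, j} = {(θ,i), (θ,j), (ι,i), (ι,j)}
  {θ, ι} × {h, i, j} = {(θ,h), (θ,i), (θ,j), (ι,h), (ι,i), (ι,j)}
These 16 distinct sets form the basis B.
Close under arbitrary unions to get τ_{X×Y}; counting gives |τ_{X×Y}| = 36.


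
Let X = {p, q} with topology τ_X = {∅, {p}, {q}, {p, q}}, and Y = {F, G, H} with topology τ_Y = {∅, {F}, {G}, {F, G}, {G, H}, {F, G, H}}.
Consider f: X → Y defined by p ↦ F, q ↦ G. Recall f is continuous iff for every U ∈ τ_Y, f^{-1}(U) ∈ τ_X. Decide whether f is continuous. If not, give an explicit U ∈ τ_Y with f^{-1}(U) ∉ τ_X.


f IS continuous.

Compute f^{-1}(U) for each U ∈ τ_Y:
  U = ∅: f^{-1}(U) = ∅ ∈ τ_X ✓.
  U = {F}: f^{-1}(U) = {p} ∈ τ_X ✓.
  U = {G}: f^{-1}(U) = {q} ∈ τ_X ✓.
  U = {F, G}: f^{-1}(U) = {p, q} ∈ τ_X ✓.
  U = {G, H}: f^{-1}(U) = {q} ∈ τ_X ✓.
  U = {F, G, H}: f^{-1}(U) = {p, q} ∈ τ_X ✓.
Every preimage lies in τ_X, so f IS continuous.


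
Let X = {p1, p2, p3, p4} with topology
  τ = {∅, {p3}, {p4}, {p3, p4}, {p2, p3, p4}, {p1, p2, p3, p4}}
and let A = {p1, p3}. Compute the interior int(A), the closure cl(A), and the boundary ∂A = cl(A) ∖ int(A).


int(A) = {p3}, cl(A) = {p1, p2, p3}, ∂A = {p1, p2}.

Closed sets in (X, τ) are complements of opens:
  closed(X, τ) = {∅, {p1}, {p1, p2}, {p1, p2, p3}, {p1, p2, p4}, {p1, p2, p3, p4}}.
int(A) = ⋃ {U ∈ τ : U ⊆ A}. Opens contained in A: ∅, {p3}.
Taking the union of these: int(A) = {p3}.
cl(A) = ⋂ {C closed : A ⊆ C}. Closed sets containing A: {p1, p2, p3}, {p1, p2, p3, p4}.
Intersecting these: cl(A) = {p1, p2, p3}.
∂A = cl(A) ∖ int(A) = {p1, p2, p3} ∖ {p3} = {p1, p2}.


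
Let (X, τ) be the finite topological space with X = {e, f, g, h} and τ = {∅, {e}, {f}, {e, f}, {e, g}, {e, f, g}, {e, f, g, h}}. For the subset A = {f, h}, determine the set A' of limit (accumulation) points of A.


A' = {h}

For each x ∈ X, list the open sets U ∈ τ with x ∈ U, then check whether U ∩ (A ∖ {x}) ≠ ∅ for every such U.
  x = e: open {e} ∋ x has {e} ∩ (A ∖ {e}) = ∅, so x is NOT a limit point.
  x = f: open {f} ∋ x has {f} ∩ (A ∖ {f}) = ∅, so x is NOT a limit point.
  x = g: open {e, g} ∋ x has {e, g} ∩ (A ∖ {g}) = ∅, so x is NOT a limit point.
  x = h: opens ∋ x are {e, f, g, h}; each meets A ∖ {h}, so x IS a limit point.
Collecting: A' = {h}.


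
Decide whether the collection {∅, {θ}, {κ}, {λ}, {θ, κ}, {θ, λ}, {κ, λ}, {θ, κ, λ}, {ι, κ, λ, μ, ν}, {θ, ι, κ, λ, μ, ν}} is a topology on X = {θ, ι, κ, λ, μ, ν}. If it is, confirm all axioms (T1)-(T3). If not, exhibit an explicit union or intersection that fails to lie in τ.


τ IS a topology on X.

Axiom (T1): ∅ ∈ τ? Yes; X ∈ τ? Yes.
Axiom (T2/T3): check pairwise unions and intersections of members of τ.
All pairwise intersections and unions checked — each lies in τ. Therefore τ satisfies (T1), (T2), (T3): it IS a topology on X.


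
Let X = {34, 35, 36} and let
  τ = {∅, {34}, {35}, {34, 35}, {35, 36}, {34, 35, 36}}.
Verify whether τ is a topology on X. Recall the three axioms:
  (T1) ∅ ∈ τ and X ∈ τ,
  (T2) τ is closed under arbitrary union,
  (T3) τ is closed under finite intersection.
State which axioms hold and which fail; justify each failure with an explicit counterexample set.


τ IS a topology on X.

Axiom (T1): ∅ ∈ τ? Yes; X ∈ τ? Yes.
Axiom (T2/T3): check pairwise unions and intersections of members of τ.
All pairwise intersections and unions checked — each lies in τ. Therefore τ satisfies (T1), (T2), (T3): it IS a topology on X.


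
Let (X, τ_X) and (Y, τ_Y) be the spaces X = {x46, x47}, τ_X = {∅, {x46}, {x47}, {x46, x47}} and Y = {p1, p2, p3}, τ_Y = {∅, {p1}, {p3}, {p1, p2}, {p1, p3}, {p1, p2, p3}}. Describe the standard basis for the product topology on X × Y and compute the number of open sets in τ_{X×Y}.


Basis B = {∅ × ∅, {x46} × {p1}, {x46} × {p3}, {x47} × {p1}, {x47} × {p3}, {x46} × {p1, p2}, {x46} × {p1, p3}, {x46, x47} × {p1}, {x46, x47} × {p3}, {x47} × {p1, p2}, {x47} × {p1, p3}, {x46} × {p1, p2, p3}, {x47} × {p1, p2, p3}, {x46, x47} × {p1, p2}, {x46, x47} × {p1, p3}, {x46, x47} × {p1, p2, p3}}; |τ_{X×Y}| = 36.

Enumerate products U × V with U ∈ τ_X, V ∈ τ_Y (deduplicated):
  ∅ × ∅ = {} (∅)
  {x46} × {p1} = {(x46,p1)}
  {x46} × {p3} = {(x46,p3)}
  {x47} × {p1} = {(x47,p1)}
  {x47} × {p3} = {(x47,p3)}
  {x46} × {p1, p2} = {(x46,p1), (x46,p2)}
  {x46} × {p1, p3} = {(x46,p1), (x46,p3)}
  {x46, x47} × {p1} = {(x46,p1), (x47,p1)}
  {x46, x47} × {p3} = {(x46,p3), (x47,p3)}
  {x47} × {p1, p2} = {(x47,p1), (x47,p2)}
  {x47} × {p1, p3} = {(x47,p1), (x47,p3)}
  {x46} × {p1, p2, p3} = {(x46,p1), (x46,p2), (x46,p3)}
  {x47} × {p1, p2, p3} = {(x47,p1), (x47,p2), (x47,p3)}
  {x46, x47} × {p1, p2} = {(x46,p1), (x46,p2), (x47,p1), (x47,p2)}
  {x46, x47} × {p1, p3} = {(x46,p1), (x46,p3), (x47,p1), (x47,p3)}
  {x46, x47} × {p1, p2, p3} = {(x46,p1), (x46,p2), (x46,p3), (x47,p1), (x47,p2), (x47,p3)}
These 16 distinct sets form the basis B.
Close under arbitrary unions to get τ_{X×Y}; counting gives |τ_{X×Y}| = 36.


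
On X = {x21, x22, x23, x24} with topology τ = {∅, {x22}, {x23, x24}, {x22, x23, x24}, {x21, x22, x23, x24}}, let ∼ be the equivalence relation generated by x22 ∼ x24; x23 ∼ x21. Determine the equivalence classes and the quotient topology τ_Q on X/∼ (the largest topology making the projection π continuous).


X/∼ = {[x21=x23], [x22=x24]}; |τ_Q| = 2.

Equivalence classes: [x21=x23], [x22=x24].
Quotient map π: X → X/∼ sends x21 ↦ [x21=x23], x22 ↦ [x22=x24], x23 ↦ [x21=x23], x24 ↦ [x22=x24].
For each subset V ⊆ X/∼, compute π^{-1}(V) ⊆ X and check whether π^{-1}(V) ∈ τ. V is open in τ_Q iff π^{-1}(V) ∈ τ.
  V = {}: π^{-1}(V) = ∅ ∈ τ ✓.
  V = {[x21=x23]}: π^{-1}(V) = {x21, x23} ∉ τ ✗.
  V = {[x22=x24]}: π^{-1}(V) = {x22, x24} ∉ τ ✗.
  V = {[x21=x23], [x22=x24]}: π^{-1}(V) = {x21, x22, x23, x24} ∈ τ ✓.
Open sets in the quotient: τ_Q = {{}, {[x21=x23], [x22=x24]}} (2 elements).


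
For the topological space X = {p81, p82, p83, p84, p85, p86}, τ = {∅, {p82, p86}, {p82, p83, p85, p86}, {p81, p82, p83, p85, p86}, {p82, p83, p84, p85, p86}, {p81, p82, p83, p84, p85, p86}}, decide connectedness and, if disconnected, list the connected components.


(X, τ) is connected.

Find clopen sets (U ∈ τ with X ∖ U ∈ τ):
  U = ∅, X ∖ U = {p81, p82, p83, p84, p85, p86} — both open, so U is clopen.
  U = {p81, p82, p83, p84, p85, p86}, X ∖ U = ∅ — both open, so U is clopen.
Only trivial clopens (∅ and X) exist, so (X, τ) is connected.
Compute connected components by grouping points that agree on all clopens:
  component: {p81, p82, p83, p84, p85, p86}


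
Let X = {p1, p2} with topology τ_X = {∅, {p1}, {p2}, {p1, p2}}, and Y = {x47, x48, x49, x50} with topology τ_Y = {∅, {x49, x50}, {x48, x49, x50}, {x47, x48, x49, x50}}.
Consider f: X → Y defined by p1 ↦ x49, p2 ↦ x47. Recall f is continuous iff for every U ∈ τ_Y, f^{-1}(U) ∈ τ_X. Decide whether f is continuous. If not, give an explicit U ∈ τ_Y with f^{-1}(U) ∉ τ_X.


f IS continuous.

Compute f^{-1}(U) for each U ∈ τ_Y:
  U = ∅: f^{-1}(U) = ∅ ∈ τ_X ✓.
  U = {x49, x50}: f^{-1}(U) = {p1} ∈ τ_X ✓.
  U = {x48, x49, x50}: f^{-1}(U) = {p1} ∈ τ_X ✓.
  U = {x47, x48, x49, x50}: f^{-1}(U) = {p1, p2} ∈ τ_X ✓.
Every preimage lies in τ_X, so f IS continuous.


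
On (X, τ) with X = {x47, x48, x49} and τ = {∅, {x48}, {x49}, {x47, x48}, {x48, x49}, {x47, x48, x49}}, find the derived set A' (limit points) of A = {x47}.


A' = ∅

For each x ∈ X, list the open sets U ∈ τ with x ∈ U, then check whether U ∩ (A ∖ {x}) ≠ ∅ for every such U.
  x = x47: open {x47, x48} ∋ x has {x47, x48} ∩ (A ∖ {x47}) = ∅, so x is NOT a limit point.
  x = x48: open {x48} ∋ x has {x48} ∩ (A ∖ {x48}) = ∅, so x is NOT a limit point.
  x = x49: open {x49} ∋ x has {x49} ∩ (A ∖ {x49}) = ∅, so x is NOT a limit point.
Collecting: A' = ∅.


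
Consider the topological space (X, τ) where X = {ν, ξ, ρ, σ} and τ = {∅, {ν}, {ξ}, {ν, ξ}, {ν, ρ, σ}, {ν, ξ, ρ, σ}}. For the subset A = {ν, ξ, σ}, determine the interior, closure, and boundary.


int(A) = {ν, ξ}, cl(A) = {ν, ξ, ρ, σ}, ∂A = {ρ, σ}.

Closed sets in (X, τ) are complements of opens:
  closed(X, τ) = {∅, {ξ}, {ρ, σ}, {ν, ρ, σ}, {ξ, ρ, σ}, {ν, ξ, ρ, σ}}.
int(A) = ⋃ {U ∈ τ : U ⊆ A}. Opens contained in A: ∅, {ν}, {ξ}, {ν, ξ}.
Taking the union of these: int(A) = {ν, ξ}.
cl(A) = ⋂ {C closed : A ⊆ C}. Closed sets containing A: {ν, ξ, ρ, σ}.
Intersecting these: cl(A) = {ν, ξ, ρ, σ}.
∂A = cl(A) ∖ int(A) = {ν, ξ, ρ, σ} ∖ {ν, ξ} = {ρ, σ}.


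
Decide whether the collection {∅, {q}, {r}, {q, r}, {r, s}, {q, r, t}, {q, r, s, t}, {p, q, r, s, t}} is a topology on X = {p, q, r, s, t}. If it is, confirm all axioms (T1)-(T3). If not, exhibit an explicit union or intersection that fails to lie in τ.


τ is NOT a topology on X.

Axiom (T1): ∅ ∈ τ? Yes; X ∈ τ? Yes.
Axiom (T2/T3): check pairwise unions and intersections of members of τ.
Counterexample for (T2): {q} ∪ {r, s} = {q, r, s} ∉ τ. Therefore τ is NOT a topology.


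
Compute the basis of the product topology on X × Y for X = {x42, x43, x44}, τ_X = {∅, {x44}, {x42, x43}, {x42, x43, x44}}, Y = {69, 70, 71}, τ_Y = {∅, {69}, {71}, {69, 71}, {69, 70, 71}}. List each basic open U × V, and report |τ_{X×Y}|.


Basis B = {∅ × ∅, {x44} × {69}, {x44} × {71}, {x42, x43} × {69}, {x42, x43} × {71}, {x44} × {69, 71}, {x42, x43, x44} × {69}, {x42, x43, x44} × {71}, {x44} × {69, 70, 71}, {x42, x43} × {69, 71}, {x42, x43} × {69, 70, 71}, {x42, x43, x44} × {69, 71}, {x42, x43, x44} × {69, 70, 71}}; |τ_{X×Y}| = 25.

Enumerate products U × V with U ∈ τ_X, V ∈ τ_Y (deduplicated):
  ∅ × ∅ = {} (∅)
  {x44} × {69} = {(x44,69)}
  {x44} × {71} = {(x44,71)}
  {x42, x43} × {69} = {(x42,69), (x43,69)}
  {x42, x43} × {71} = {(x42,71), (x43,71)}
  {x44} × {69, 71} = {(x44,69), (x44,71)}
  {x42, x43, x44} × {69} = {(x42,69), (x43,69), (x44,69)}
  {x42, x43, x44} × {71} = {(x42,71), (x43,71), (x44,71)}
  {x44} × {69, 70, 71} = {(x44,69), (x44,70), (x44,71)}
  {x42, x43} × {69, 71} = {(x42,69), (x42,71), (x43,69), (x43,71)}
  {x42, x43} × {69, 70, 71} = {(x42,69), (x42,70), (x42,71), (x43,69), (x43,70), (x43,71)}
  {x42, x43, x44} × {69, 71} = {(x42,69), (x42,71), (x43,69), (x43,71), (x44,69), (x44,71)}
  {x42, x43, x44} × {69, 70, 71} = {(x42,69), (x42,70), (x42,71), (x43,69), (x43,70), (x43,71), (x44,69), (x44,70), (x44,71)}
These 13 distinct sets form the basis B.
Close under arbitrary unions to get τ_{X×Y}; counting gives |τ_{X×Y}| = 25.


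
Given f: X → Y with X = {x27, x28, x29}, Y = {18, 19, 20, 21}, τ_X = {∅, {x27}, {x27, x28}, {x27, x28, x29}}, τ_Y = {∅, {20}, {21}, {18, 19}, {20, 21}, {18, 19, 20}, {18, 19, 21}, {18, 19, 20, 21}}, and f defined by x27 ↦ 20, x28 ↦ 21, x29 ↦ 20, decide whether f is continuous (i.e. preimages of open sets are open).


f is NOT continuous.

Compute f^{-1}(U) for each U ∈ τ_Y:
  U = ∅: f^{-1}(U) = ∅ ∈ τ_X ✓.
  U = {20}: f^{-1}(U) = {x27, x29} ∉ τ_X ✗.
  U = {21}: f^{-1}(U) = {x28} ∉ τ_X ✗.
  U = {18, 19}: f^{-1}(U) = ∅ ∈ τ_X ✓.
  U = {20, 21}: f^{-1}(U) = {x27, x28, x29} ∈ τ_X ✓.
  U = {18, 19, 20}: f^{-1}(U) = {x27, x29} ∉ τ_X ✗.
  U = {18, 19, 21}: f^{-1}(U) = {x28} ∉ τ_X ✗.
  U = {18, 19, 20, 21}: f^{-1}(U) = {x27, x28, x29} ∈ τ_X ✓.
Found U = {20} with f^{-1}(U) = {x27, x29} not in τ_X. Therefore f is NOT continuous.


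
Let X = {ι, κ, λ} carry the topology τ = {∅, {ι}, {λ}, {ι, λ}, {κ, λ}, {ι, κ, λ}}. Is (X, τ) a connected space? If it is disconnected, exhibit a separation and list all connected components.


(X, τ) is disconnected; components = [{ι}, {κ, λ}].

Find clopen sets (U ∈ τ with X ∖ U ∈ τ):
  U = ∅, X ∖ U = {ι, κ, λ} — both open, so U is clopen.
  U = {ι}, X ∖ U = {κ, λ} — both open, so U is clopen.
  U = {κ, λ}, X ∖ U = {ι} — both open, so U is clopen.
  U = {ι, κ, λ}, X ∖ U = ∅ — both open, so U is clopen.
Nontrivial clopen(s) exist: e.g. {κ, λ}. So (X, τ) is disconnected.
Compute connected components by grouping points that agree on all clopens:
  component: {ι}
  component: {κ, λ}


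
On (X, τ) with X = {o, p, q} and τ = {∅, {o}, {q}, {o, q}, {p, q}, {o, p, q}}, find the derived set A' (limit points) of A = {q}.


A' = {p}

For each x ∈ X, list the open sets U ∈ τ with x ∈ U, then check whether U ∩ (A ∖ {x}) ≠ ∅ for every such U.
  x = o: open {o} ∋ x has {o} ∩ (A ∖ {o}) = ∅, so x is NOT a limit point.
  x = p: opens ∋ x are {p, q}, {o, p, q}; each meets A ∖ {p}, so x IS a limit point.
  x = q: open {q} ∋ x has {q} ∩ (A ∖ {q}) = ∅, so x is NOT a limit point.
Collecting: A' = {p}.


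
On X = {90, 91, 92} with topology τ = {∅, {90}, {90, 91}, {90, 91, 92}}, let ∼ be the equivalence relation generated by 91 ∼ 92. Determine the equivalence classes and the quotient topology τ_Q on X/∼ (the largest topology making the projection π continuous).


X/∼ = {[90], [91=92]}; |τ_Q| = 3.

Equivalence classes: [90], [91=92].
Quotient map π: X → X/∼ sends 90 ↦ [90], 91 ↦ [91=92], 92 ↦ [91=92].
For each subset V ⊆ X/∼, compute π^{-1}(V) ⊆ X and check whether π^{-1}(V) ∈ τ. V is open in τ_Q iff π^{-1}(V) ∈ τ.
  V = {}: π^{-1}(V) = ∅ ∈ τ ✓.
  V = {[90]}: π^{-1}(V) = {90} ∈ τ ✓.
  V = {[91=92]}: π^{-1}(V) = {91, 92} ∉ τ ✗.
  V = {[90], [91=92]}: π^{-1}(V) = {90, 91, 92} ∈ τ ✓.
Open sets in the quotient: τ_Q = {{}, {[90]}, {[90], [91=92]}} (3 elements).


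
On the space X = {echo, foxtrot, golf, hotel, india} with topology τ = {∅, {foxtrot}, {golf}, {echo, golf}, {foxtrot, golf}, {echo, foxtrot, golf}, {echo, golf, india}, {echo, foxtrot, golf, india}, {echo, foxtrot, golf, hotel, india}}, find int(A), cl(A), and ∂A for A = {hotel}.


int(A) = ∅, cl(A) = {hotel}, ∂A = {hotel}.

Closed sets in (X, τ) are complements of opens:
  closed(X, τ) = {∅, {hotel}, {foxtrot, hotel}, {hotel, india}, {echo, hotel, india}, {foxtrot, hotel, india}, {echo, foxtrot, hotel, india}, {echo, golf, hotel, india}, {echo, foxtrot, golf, hotel, india}}.
int(A) = ⋃ {U ∈ τ : U ⊆ A}. Opens contained in A: ∅.
Taking the union of these: int(A) = ∅.
cl(A) = ⋂ {C closed : A ⊆ C}. Closed sets containing A: {hotel}, {foxtrot, hotel}, {hotel, india}, {echo, hotel, india}, {foxtrot, hotel, india}, {echo, foxtrot, hotel, india}, {echo, golf, hotel, india}, {echo, foxtrot, golf, hotel, india}.
Intersecting these: cl(A) = {hotel}.
∂A = cl(A) ∖ int(A) = {hotel} ∖ ∅ = {hotel}.


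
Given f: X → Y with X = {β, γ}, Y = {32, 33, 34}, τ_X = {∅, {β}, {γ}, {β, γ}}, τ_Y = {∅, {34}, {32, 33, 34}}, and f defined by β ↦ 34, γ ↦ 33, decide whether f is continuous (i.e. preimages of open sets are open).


f IS continuous.

Compute f^{-1}(U) for each U ∈ τ_Y:
  U = ∅: f^{-1}(U) = ∅ ∈ τ_X ✓.
  U = {34}: f^{-1}(U) = {β} ∈ τ_X ✓.
  U = {32, 33, 34}: f^{-1}(U) = {β, γ} ∈ τ_X ✓.
Every preimage lies in τ_X, so f IS continuous.
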